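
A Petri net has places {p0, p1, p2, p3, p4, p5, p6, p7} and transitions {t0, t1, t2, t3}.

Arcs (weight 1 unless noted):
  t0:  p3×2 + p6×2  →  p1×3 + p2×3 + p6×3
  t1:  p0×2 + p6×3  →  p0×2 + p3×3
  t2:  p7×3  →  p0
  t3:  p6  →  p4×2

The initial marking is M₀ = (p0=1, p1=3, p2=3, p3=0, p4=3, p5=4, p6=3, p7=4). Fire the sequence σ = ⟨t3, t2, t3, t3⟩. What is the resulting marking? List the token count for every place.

(p0=2, p1=3, p2=3, p3=0, p4=9, p5=4, p6=0, p7=1)

step 1: fire t3:  (p0=1, p1=3, p2=3, p3=0, p4=3, p5=4, p6=3, p7=4) → (p0=1, p1=3, p2=3, p3=0, p4=5, p5=4, p6=2, p7=4)
step 2: fire t2:  (p0=1, p1=3, p2=3, p3=0, p4=5, p5=4, p6=2, p7=4) → (p0=2, p1=3, p2=3, p3=0, p4=5, p5=4, p6=2, p7=1)
step 3: fire t3:  (p0=2, p1=3, p2=3, p3=0, p4=5, p5=4, p6=2, p7=1) → (p0=2, p1=3, p2=3, p3=0, p4=7, p5=4, p6=1, p7=1)
step 4: fire t3:  (p0=2, p1=3, p2=3, p3=0, p4=7, p5=4, p6=1, p7=1) → (p0=2, p1=3, p2=3, p3=0, p4=9, p5=4, p6=0, p7=1)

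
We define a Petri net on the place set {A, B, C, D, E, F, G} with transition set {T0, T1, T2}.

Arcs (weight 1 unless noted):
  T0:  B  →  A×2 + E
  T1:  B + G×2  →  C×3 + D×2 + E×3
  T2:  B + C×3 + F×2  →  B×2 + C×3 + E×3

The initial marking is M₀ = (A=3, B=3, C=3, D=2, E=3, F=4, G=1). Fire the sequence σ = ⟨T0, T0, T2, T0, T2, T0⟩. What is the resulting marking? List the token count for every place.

(A=11, B=1, C=3, D=2, E=13, F=0, G=1)

step 1: fire T0:  (A=3, B=3, C=3, D=2, E=3, F=4, G=1) → (A=5, B=2, C=3, D=2, E=4, F=4, G=1)
step 2: fire T0:  (A=5, B=2, C=3, D=2, E=4, F=4, G=1) → (A=7, B=1, C=3, D=2, E=5, F=4, G=1)
step 3: fire T2:  (A=7, B=1, C=3, D=2, E=5, F=4, G=1) → (A=7, B=2, C=3, D=2, E=8, F=2, G=1)
step 4: fire T0:  (A=7, B=2, C=3, D=2, E=8, F=2, G=1) → (A=9, B=1, C=3, D=2, E=9, F=2, G=1)
step 5: fire T2:  (A=9, B=1, C=3, D=2, E=9, F=2, G=1) → (A=9, B=2, C=3, D=2, E=12, F=0, G=1)
step 6: fire T0:  (A=9, B=2, C=3, D=2, E=12, F=0, G=1) → (A=11, B=1, C=3, D=2, E=13, F=0, G=1)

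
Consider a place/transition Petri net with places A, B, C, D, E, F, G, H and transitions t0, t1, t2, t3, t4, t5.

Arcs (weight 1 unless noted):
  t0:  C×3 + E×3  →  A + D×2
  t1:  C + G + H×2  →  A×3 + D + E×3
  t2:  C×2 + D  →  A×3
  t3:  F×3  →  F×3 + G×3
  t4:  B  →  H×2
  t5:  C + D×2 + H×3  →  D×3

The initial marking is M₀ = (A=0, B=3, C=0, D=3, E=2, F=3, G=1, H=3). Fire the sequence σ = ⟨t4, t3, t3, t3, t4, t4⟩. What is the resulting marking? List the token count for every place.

step 1: fire t4:  (A=0, B=3, C=0, D=3, E=2, F=3, G=1, H=3) → (A=0, B=2, C=0, D=3, E=2, F=3, G=1, H=5)
step 2: fire t3:  (A=0, B=2, C=0, D=3, E=2, F=3, G=1, H=5) → (A=0, B=2, C=0, D=3, E=2, F=3, G=4, H=5)
step 3: fire t3:  (A=0, B=2, C=0, D=3, E=2, F=3, G=4, H=5) → (A=0, B=2, C=0, D=3, E=2, F=3, G=7, H=5)
step 4: fire t3:  (A=0, B=2, C=0, D=3, E=2, F=3, G=7, H=5) → (A=0, B=2, C=0, D=3, E=2, F=3, G=10, H=5)
step 5: fire t4:  (A=0, B=2, C=0, D=3, E=2, F=3, G=10, H=5) → (A=0, B=1, C=0, D=3, E=2, F=3, G=10, H=7)
step 6: fire t4:  (A=0, B=1, C=0, D=3, E=2, F=3, G=10, H=7) → (A=0, B=0, C=0, D=3, E=2, F=3, G=10, H=9)

(A=0, B=0, C=0, D=3, E=2, F=3, G=10, H=9)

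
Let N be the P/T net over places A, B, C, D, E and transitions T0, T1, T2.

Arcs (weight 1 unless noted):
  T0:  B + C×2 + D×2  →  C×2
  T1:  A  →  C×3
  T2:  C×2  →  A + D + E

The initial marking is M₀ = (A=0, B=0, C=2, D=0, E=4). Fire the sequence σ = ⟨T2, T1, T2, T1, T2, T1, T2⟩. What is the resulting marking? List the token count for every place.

(A=1, B=0, C=3, D=4, E=8)

step 1: fire T2:  (A=0, B=0, C=2, D=0, E=4) → (A=1, B=0, C=0, D=1, E=5)
step 2: fire T1:  (A=1, B=0, C=0, D=1, E=5) → (A=0, B=0, C=3, D=1, E=5)
step 3: fire T2:  (A=0, B=0, C=3, D=1, E=5) → (A=1, B=0, C=1, D=2, E=6)
step 4: fire T1:  (A=1, B=0, C=1, D=2, E=6) → (A=0, B=0, C=4, D=2, E=6)
step 5: fire T2:  (A=0, B=0, C=4, D=2, E=6) → (A=1, B=0, C=2, D=3, E=7)
step 6: fire T1:  (A=1, B=0, C=2, D=3, E=7) → (A=0, B=0, C=5, D=3, E=7)
step 7: fire T2:  (A=0, B=0, C=5, D=3, E=7) → (A=1, B=0, C=3, D=4, E=8)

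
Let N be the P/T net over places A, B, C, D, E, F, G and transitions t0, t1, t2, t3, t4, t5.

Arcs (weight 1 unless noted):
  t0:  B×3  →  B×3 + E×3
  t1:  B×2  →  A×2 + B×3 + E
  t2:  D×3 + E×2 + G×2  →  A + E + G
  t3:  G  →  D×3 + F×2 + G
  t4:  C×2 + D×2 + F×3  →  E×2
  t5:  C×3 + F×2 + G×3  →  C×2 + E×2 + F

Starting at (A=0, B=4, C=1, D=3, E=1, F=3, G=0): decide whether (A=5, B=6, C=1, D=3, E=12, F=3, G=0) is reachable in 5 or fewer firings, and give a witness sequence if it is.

depth 0: 1 marking
depth 1: 3 markings reached so far
depth 2: 6 markings reached so far
depth 3: 10 markings reached so far
depth 4: 15 markings reached so far
depth 5: 21 markings reached so far
target is not among the 21 markings reachable within 5 steps

NO — not reachable within 5 firings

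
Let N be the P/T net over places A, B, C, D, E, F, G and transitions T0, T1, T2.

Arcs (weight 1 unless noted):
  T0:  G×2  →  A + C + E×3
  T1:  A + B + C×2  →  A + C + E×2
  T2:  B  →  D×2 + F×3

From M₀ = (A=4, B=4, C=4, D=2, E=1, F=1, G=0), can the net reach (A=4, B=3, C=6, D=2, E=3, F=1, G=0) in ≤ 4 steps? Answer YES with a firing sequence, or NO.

depth 0: 1 marking
depth 1: 3 markings reached so far
depth 2: 6 markings reached so far
depth 3: 10 markings reached so far
depth 4: 14 markings reached so far
target is not among the 14 markings reachable within 4 steps

NO — not reachable within 4 firings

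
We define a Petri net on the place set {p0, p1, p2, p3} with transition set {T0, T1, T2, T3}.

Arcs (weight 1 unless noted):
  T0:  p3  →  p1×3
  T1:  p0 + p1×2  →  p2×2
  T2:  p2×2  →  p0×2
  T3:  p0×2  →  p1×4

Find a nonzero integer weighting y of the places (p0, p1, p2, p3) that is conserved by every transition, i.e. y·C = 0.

Incidence matrix C (rows=places, cols=transitions):
       T0   T1   T2   T3
   p0   0   -1    2   -2
   p1   3   -2    0    4
   p2   0    2   -2    0
   p3  -1    0    0    0

Candidate y = [2, 1, 2, 3]; check y·C column-wise:
  col T0: 2·0 + 1·3 + 2·0 + 3·-1 = 0
  col T1: 2·-1 + 1·-2 + 2·2 + 3·0 = 0
  col T2: 2·2 + 1·0 + 2·-2 + 3·0 = 0
  col T3: 2·-2 + 1·4 + 2·0 + 3·0 = 0

y = (p0:2, p1:1, p2:2, p3:3)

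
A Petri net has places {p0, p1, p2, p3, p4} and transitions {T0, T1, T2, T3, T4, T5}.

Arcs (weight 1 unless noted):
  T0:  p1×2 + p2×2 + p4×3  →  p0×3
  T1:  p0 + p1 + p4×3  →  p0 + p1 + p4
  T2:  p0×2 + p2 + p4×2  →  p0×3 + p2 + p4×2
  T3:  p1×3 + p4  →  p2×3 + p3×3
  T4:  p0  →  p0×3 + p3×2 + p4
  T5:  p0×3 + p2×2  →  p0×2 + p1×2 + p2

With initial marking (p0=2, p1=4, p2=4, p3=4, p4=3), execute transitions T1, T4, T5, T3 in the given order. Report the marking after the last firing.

step 1: fire T1:  (p0=2, p1=4, p2=4, p3=4, p4=3) → (p0=2, p1=4, p2=4, p3=4, p4=1)
step 2: fire T4:  (p0=2, p1=4, p2=4, p3=4, p4=1) → (p0=4, p1=4, p2=4, p3=6, p4=2)
step 3: fire T5:  (p0=4, p1=4, p2=4, p3=6, p4=2) → (p0=3, p1=6, p2=3, p3=6, p4=2)
step 4: fire T3:  (p0=3, p1=6, p2=3, p3=6, p4=2) → (p0=3, p1=3, p2=6, p3=9, p4=1)

(p0=3, p1=3, p2=6, p3=9, p4=1)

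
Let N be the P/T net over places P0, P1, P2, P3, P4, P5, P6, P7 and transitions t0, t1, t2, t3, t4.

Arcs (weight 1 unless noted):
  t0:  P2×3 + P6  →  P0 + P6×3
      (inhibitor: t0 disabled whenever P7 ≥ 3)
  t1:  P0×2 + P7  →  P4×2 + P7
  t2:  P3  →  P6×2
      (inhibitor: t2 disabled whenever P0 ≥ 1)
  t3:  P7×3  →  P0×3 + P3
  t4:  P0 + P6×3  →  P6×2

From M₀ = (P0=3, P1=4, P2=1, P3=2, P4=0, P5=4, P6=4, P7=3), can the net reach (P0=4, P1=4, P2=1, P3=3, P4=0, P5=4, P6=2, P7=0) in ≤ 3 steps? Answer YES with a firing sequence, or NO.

step 1: fire t3:  (P0=3, P1=4, P2=1, P3=2, P4=0, P5=4, P6=4, P7=3) → (P0=6, P1=4, P2=1, P3=3, P4=0, P5=4, P6=4, P7=0)
step 2: fire t4:  (P0=6, P1=4, P2=1, P3=3, P4=0, P5=4, P6=4, P7=0) → (P0=5, P1=4, P2=1, P3=3, P4=0, P5=4, P6=3, P7=0)
step 3: fire t4:  (P0=5, P1=4, P2=1, P3=3, P4=0, P5=4, P6=3, P7=0) → (P0=4, P1=4, P2=1, P3=3, P4=0, P5=4, P6=2, P7=0)

YES — reachable via ⟨t3, t4, t4⟩ (3 firings)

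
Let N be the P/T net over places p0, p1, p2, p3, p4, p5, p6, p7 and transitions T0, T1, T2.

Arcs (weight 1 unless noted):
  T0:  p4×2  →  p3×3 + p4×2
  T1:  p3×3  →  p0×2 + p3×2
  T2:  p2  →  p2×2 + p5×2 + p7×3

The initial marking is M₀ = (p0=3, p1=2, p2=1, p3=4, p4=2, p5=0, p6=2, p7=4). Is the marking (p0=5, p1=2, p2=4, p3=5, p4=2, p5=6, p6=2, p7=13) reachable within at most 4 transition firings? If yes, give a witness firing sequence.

depth 0: 1 marking
depth 1: 4 markings reached so far
depth 2: 10 markings reached so far
depth 3: 19 markings reached so far
depth 4: 32 markings reached so far
target is not among the 32 markings reachable within 4 steps

NO — not reachable within 4 firings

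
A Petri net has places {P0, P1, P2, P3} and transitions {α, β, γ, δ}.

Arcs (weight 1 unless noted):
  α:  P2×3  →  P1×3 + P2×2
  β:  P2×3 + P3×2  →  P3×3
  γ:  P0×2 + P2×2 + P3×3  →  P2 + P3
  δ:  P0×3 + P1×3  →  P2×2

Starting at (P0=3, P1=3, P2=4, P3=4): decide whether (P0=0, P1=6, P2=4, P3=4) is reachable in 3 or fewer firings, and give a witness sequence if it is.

step 1: fire α:  (P0=3, P1=3, P2=4, P3=4) → (P0=3, P1=6, P2=3, P3=4)
step 2: fire α:  (P0=3, P1=6, P2=3, P3=4) → (P0=3, P1=9, P2=2, P3=4)
step 3: fire δ:  (P0=3, P1=9, P2=2, P3=4) → (P0=0, P1=6, P2=4, P3=4)

YES — reachable via ⟨α, α, δ⟩ (3 firings)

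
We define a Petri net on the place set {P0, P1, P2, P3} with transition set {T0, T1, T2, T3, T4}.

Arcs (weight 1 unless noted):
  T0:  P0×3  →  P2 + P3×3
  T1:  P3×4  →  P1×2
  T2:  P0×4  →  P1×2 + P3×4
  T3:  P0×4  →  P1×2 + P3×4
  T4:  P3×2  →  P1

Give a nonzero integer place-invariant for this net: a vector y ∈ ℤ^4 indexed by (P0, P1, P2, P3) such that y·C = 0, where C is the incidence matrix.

y = (P0:2, P1:2, P2:3, P3:1)

Incidence matrix C (rows=places, cols=transitions):
       T0   T1   T2   T3   T4
   P0  -3    0   -4   -4    0
   P1   0    2    2    2    1
   P2   1    0    0    0    0
   P3   3   -4    4    4   -2

Candidate y = [2, 2, 3, 1]; check y·C column-wise:
  col T0: 2·-3 + 2·0 + 3·1 + 1·3 = 0
  col T1: 2·0 + 2·2 + 3·0 + 1·-4 = 0
  col T2: 2·-4 + 2·2 + 3·0 + 1·4 = 0
  col T3: 2·-4 + 2·2 + 3·0 + 1·4 = 0
  col T4: 2·0 + 2·1 + 3·0 + 1·-2 = 0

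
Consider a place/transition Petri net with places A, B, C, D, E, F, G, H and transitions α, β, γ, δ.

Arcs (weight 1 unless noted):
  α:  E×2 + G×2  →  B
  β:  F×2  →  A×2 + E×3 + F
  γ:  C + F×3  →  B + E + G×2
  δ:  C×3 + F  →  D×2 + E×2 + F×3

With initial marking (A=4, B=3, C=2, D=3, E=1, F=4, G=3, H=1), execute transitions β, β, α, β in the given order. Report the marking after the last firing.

(A=10, B=4, C=2, D=3, E=8, F=1, G=1, H=1)

step 1: fire β:  (A=4, B=3, C=2, D=3, E=1, F=4, G=3, H=1) → (A=6, B=3, C=2, D=3, E=4, F=3, G=3, H=1)
step 2: fire β:  (A=6, B=3, C=2, D=3, E=4, F=3, G=3, H=1) → (A=8, B=3, C=2, D=3, E=7, F=2, G=3, H=1)
step 3: fire α:  (A=8, B=3, C=2, D=3, E=7, F=2, G=3, H=1) → (A=8, B=4, C=2, D=3, E=5, F=2, G=1, H=1)
step 4: fire β:  (A=8, B=4, C=2, D=3, E=5, F=2, G=1, H=1) → (A=10, B=4, C=2, D=3, E=8, F=1, G=1, H=1)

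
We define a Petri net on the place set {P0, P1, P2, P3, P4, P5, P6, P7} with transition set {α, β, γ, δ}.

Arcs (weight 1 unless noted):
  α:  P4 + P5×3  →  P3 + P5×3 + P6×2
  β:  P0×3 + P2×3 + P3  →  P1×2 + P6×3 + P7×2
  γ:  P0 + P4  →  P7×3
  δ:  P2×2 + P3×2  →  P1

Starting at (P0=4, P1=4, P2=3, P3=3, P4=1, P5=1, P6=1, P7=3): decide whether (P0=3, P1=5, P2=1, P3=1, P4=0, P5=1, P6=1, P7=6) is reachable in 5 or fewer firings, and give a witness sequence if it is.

step 1: fire γ:  (P0=4, P1=4, P2=3, P3=3, P4=1, P5=1, P6=1, P7=3) → (P0=3, P1=4, P2=3, P3=3, P4=0, P5=1, P6=1, P7=6)
step 2: fire δ:  (P0=3, P1=4, P2=3, P3=3, P4=0, P5=1, P6=1, P7=6) → (P0=3, P1=5, P2=1, P3=1, P4=0, P5=1, P6=1, P7=6)

YES — reachable via ⟨γ, δ⟩ (2 firings)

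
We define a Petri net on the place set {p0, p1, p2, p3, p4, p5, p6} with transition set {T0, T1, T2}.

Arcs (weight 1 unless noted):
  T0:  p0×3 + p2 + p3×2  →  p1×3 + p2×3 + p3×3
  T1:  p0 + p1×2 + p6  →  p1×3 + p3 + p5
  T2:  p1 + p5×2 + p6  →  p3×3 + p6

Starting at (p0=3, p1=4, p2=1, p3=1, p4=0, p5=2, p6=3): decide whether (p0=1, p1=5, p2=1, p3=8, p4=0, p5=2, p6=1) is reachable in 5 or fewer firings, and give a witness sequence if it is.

depth 0: 1 marking
depth 1: 3 markings reached so far
depth 2: 6 markings reached so far
depth 3: 8 markings reached so far
depth 4: 10 markings reached so far
depth 5: 11 markings reached so far
target is not among the 11 markings reachable within 5 steps

NO — not reachable within 5 firings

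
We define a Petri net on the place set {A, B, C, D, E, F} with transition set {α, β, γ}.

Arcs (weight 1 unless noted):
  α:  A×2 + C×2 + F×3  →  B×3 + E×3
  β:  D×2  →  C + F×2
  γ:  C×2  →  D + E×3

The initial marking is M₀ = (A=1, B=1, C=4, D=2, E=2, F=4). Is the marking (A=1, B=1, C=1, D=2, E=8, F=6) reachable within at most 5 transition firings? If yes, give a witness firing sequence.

step 1: fire β:  (A=1, B=1, C=4, D=2, E=2, F=4) → (A=1, B=1, C=5, D=0, E=2, F=6)
step 2: fire γ:  (A=1, B=1, C=5, D=0, E=2, F=6) → (A=1, B=1, C=3, D=1, E=5, F=6)
step 3: fire γ:  (A=1, B=1, C=3, D=1, E=5, F=6) → (A=1, B=1, C=1, D=2, E=8, F=6)

YES — reachable via ⟨β, γ, γ⟩ (3 firings)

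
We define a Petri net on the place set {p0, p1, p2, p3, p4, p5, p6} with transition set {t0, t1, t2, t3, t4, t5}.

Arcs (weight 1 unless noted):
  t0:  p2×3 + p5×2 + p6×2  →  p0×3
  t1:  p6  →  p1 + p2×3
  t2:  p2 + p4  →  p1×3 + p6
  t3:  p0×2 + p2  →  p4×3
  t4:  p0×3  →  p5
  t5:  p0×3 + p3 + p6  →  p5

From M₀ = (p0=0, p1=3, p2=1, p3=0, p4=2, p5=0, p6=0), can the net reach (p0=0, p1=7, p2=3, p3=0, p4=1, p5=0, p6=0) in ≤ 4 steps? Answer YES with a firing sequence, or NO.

YES — reachable via ⟨t2, t1⟩ (2 firings)

step 1: fire t2:  (p0=0, p1=3, p2=1, p3=0, p4=2, p5=0, p6=0) → (p0=0, p1=6, p2=0, p3=0, p4=1, p5=0, p6=1)
step 2: fire t1:  (p0=0, p1=6, p2=0, p3=0, p4=1, p5=0, p6=1) → (p0=0, p1=7, p2=3, p3=0, p4=1, p5=0, p6=0)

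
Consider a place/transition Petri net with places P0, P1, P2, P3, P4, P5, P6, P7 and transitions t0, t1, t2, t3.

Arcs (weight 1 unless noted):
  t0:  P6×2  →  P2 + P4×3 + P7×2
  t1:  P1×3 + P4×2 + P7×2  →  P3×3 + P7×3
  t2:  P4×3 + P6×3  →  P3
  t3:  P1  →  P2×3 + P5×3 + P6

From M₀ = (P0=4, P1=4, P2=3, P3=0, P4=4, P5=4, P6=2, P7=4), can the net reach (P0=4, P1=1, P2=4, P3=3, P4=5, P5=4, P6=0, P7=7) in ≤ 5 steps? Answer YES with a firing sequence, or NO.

step 1: fire t0:  (P0=4, P1=4, P2=3, P3=0, P4=4, P5=4, P6=2, P7=4) → (P0=4, P1=4, P2=4, P3=0, P4=7, P5=4, P6=0, P7=6)
step 2: fire t1:  (P0=4, P1=4, P2=4, P3=0, P4=7, P5=4, P6=0, P7=6) → (P0=4, P1=1, P2=4, P3=3, P4=5, P5=4, P6=0, P7=7)

YES — reachable via ⟨t0, t1⟩ (2 firings)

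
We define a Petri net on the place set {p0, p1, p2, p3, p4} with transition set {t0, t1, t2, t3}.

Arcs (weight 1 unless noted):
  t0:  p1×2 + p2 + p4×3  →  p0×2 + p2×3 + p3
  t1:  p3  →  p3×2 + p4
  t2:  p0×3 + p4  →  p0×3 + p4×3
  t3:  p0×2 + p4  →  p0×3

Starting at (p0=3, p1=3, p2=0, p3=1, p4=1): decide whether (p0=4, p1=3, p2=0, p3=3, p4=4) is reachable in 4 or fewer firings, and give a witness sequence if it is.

step 1: fire t1:  (p0=3, p1=3, p2=0, p3=1, p4=1) → (p0=3, p1=3, p2=0, p3=2, p4=2)
step 2: fire t1:  (p0=3, p1=3, p2=0, p3=2, p4=2) → (p0=3, p1=3, p2=0, p3=3, p4=3)
step 3: fire t2:  (p0=3, p1=3, p2=0, p3=3, p4=3) → (p0=3, p1=3, p2=0, p3=3, p4=5)
step 4: fire t3:  (p0=3, p1=3, p2=0, p3=3, p4=5) → (p0=4, p1=3, p2=0, p3=3, p4=4)

YES — reachable via ⟨t1, t1, t2, t3⟩ (4 firings)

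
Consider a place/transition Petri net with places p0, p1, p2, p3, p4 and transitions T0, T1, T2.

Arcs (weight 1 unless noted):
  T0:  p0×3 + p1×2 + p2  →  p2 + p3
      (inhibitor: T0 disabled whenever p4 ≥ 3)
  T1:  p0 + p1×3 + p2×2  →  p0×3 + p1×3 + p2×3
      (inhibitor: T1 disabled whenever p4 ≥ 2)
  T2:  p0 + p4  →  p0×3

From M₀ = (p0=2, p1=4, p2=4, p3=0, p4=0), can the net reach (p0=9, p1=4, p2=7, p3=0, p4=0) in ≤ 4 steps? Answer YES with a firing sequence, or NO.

NO — not reachable within 4 firings

depth 0: 1 marking
depth 1: 2 markings reached so far
depth 2: 4 markings reached so far
depth 3: 6 markings reached so far
depth 4: 9 markings reached so far
target is not among the 9 markings reachable within 4 steps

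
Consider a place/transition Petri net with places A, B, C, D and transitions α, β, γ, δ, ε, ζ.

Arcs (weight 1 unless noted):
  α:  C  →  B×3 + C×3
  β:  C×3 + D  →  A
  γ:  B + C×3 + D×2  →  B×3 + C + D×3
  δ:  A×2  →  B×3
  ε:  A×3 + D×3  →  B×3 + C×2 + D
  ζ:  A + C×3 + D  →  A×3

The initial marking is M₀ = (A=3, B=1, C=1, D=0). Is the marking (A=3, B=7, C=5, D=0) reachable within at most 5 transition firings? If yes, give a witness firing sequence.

YES — reachable via ⟨α, α⟩ (2 firings)

step 1: fire α:  (A=3, B=1, C=1, D=0) → (A=3, B=4, C=3, D=0)
step 2: fire α:  (A=3, B=4, C=3, D=0) → (A=3, B=7, C=5, D=0)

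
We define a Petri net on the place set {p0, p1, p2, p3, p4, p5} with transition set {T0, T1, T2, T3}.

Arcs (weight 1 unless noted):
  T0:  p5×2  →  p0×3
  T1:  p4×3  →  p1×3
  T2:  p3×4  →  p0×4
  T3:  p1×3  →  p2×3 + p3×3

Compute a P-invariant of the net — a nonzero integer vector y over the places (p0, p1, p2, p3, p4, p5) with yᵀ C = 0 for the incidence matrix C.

Incidence matrix C (rows=places, cols=transitions):
       T0   T1   T2   T3
   p0   3    0    4    0
   p1   0    3    0   -3
   p2   0    0    0    3
   p3   0    0   -4    3
   p4   0   -3    0    0
   p5  -2    0    0    0

Candidate y = [0, 1, 1, 0, 1, 0]; check y·C column-wise:
  col T0: 0·3 + 1·0 + 1·0 + 1·0 + 0·-2 = 0
  col T1: 1·3 + 1·0 + 1·-3 = 0
  col T2: 0·4 + 1·0 + 1·0 + 0·-4 + 1·0 = 0
  col T3: 1·-3 + 1·3 + 0·3 + 1·0 = 0

y = (p0:0, p1:1, p2:1, p3:0, p4:1, p5:0)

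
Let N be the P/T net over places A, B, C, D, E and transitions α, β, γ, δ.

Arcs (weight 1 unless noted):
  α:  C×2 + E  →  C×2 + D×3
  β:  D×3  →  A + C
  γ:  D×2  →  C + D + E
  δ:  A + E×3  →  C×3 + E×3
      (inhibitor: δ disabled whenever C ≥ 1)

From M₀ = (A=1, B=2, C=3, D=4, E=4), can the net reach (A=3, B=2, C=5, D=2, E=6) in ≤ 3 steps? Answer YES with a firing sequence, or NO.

depth 0: 1 marking
depth 1: 4 markings reached so far
depth 2: 9 markings reached so far
depth 3: 16 markings reached so far
target is not among the 16 markings reachable within 3 steps

NO — not reachable within 3 firings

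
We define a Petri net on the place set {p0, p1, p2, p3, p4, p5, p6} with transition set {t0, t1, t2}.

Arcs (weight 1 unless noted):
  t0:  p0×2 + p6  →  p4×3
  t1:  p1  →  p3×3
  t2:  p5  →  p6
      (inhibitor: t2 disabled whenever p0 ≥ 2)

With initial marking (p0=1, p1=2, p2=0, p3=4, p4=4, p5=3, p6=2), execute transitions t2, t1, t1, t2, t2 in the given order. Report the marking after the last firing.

step 1: fire t2:  (p0=1, p1=2, p2=0, p3=4, p4=4, p5=3, p6=2) → (p0=1, p1=2, p2=0, p3=4, p4=4, p5=2, p6=3)
step 2: fire t1:  (p0=1, p1=2, p2=0, p3=4, p4=4, p5=2, p6=3) → (p0=1, p1=1, p2=0, p3=7, p4=4, p5=2, p6=3)
step 3: fire t1:  (p0=1, p1=1, p2=0, p3=7, p4=4, p5=2, p6=3) → (p0=1, p1=0, p2=0, p3=10, p4=4, p5=2, p6=3)
step 4: fire t2:  (p0=1, p1=0, p2=0, p3=10, p4=4, p5=2, p6=3) → (p0=1, p1=0, p2=0, p3=10, p4=4, p5=1, p6=4)
step 5: fire t2:  (p0=1, p1=0, p2=0, p3=10, p4=4, p5=1, p6=4) → (p0=1, p1=0, p2=0, p3=10, p4=4, p5=0, p6=5)

(p0=1, p1=0, p2=0, p3=10, p4=4, p5=0, p6=5)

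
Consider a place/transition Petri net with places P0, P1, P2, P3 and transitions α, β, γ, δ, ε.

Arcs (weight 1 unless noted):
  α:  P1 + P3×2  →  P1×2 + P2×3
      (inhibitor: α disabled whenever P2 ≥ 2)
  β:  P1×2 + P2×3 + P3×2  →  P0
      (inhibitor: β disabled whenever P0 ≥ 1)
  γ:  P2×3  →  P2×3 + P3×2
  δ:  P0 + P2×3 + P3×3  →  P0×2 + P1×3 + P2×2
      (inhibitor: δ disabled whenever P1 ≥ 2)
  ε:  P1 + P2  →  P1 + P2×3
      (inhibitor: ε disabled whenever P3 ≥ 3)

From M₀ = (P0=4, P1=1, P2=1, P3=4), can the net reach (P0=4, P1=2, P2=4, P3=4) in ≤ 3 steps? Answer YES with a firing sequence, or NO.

YES — reachable via ⟨α, γ⟩ (2 firings)

step 1: fire α:  (P0=4, P1=1, P2=1, P3=4) → (P0=4, P1=2, P2=4, P3=2)
step 2: fire γ:  (P0=4, P1=2, P2=4, P3=2) → (P0=4, P1=2, P2=4, P3=4)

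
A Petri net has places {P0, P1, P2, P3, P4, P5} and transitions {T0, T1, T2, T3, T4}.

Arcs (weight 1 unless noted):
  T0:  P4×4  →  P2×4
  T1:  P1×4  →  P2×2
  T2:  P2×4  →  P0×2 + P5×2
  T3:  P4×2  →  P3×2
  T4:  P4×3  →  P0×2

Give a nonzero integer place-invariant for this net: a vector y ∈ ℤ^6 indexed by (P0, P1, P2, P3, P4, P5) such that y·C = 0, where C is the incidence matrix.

Incidence matrix C (rows=places, cols=transitions):
       T0   T1   T2   T3   T4
   P0   0    0    2    0    2
   P1   0   -4    0    0    0
   P2   4    2   -4    0    0
   P3   0    0    0    2    0
   P4  -4    0    0   -2   -3
   P5   0    0    2    0    0

Candidate y = [3, 1, 2, 2, 2, 1]; check y·C column-wise:
  col T0: 3·0 + 1·0 + 2·4 + 2·0 + 2·-4 + 1·0 = 0
  col T1: 3·0 + 1·-4 + 2·2 + 2·0 + 2·0 + 1·0 = 0
  col T2: 3·2 + 1·0 + 2·-4 + 2·0 + 2·0 + 1·2 = 0
  col T3: 3·0 + 1·0 + 2·0 + 2·2 + 2·-2 + 1·0 = 0
  col T4: 3·2 + 1·0 + 2·0 + 2·0 + 2·-3 + 1·0 = 0

y = (P0:3, P1:1, P2:2, P3:2, P4:2, P5:1)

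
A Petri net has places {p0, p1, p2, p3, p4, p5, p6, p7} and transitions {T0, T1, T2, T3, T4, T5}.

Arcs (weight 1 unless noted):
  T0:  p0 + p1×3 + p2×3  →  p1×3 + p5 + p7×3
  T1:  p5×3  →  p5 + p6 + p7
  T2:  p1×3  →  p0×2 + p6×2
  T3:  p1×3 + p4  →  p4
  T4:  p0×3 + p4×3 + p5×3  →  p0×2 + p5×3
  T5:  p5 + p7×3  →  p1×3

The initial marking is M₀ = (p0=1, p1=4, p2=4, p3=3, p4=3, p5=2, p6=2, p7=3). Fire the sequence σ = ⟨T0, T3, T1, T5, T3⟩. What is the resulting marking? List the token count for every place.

step 1: fire T0:  (p0=1, p1=4, p2=4, p3=3, p4=3, p5=2, p6=2, p7=3) → (p0=0, p1=4, p2=1, p3=3, p4=3, p5=3, p6=2, p7=6)
step 2: fire T3:  (p0=0, p1=4, p2=1, p3=3, p4=3, p5=3, p6=2, p7=6) → (p0=0, p1=1, p2=1, p3=3, p4=3, p5=3, p6=2, p7=6)
step 3: fire T1:  (p0=0, p1=1, p2=1, p3=3, p4=3, p5=3, p6=2, p7=6) → (p0=0, p1=1, p2=1, p3=3, p4=3, p5=1, p6=3, p7=7)
step 4: fire T5:  (p0=0, p1=1, p2=1, p3=3, p4=3, p5=1, p6=3, p7=7) → (p0=0, p1=4, p2=1, p3=3, p4=3, p5=0, p6=3, p7=4)
step 5: fire T3:  (p0=0, p1=4, p2=1, p3=3, p4=3, p5=0, p6=3, p7=4) → (p0=0, p1=1, p2=1, p3=3, p4=3, p5=0, p6=3, p7=4)

(p0=0, p1=1, p2=1, p3=3, p4=3, p5=0, p6=3, p7=4)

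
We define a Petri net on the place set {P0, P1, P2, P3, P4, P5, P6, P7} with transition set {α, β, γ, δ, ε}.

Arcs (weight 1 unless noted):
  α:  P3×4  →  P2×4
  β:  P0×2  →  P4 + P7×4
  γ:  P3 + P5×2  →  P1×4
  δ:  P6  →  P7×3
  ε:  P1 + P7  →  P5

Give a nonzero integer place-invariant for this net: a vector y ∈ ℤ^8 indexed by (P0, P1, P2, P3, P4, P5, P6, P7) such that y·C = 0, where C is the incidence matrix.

Incidence matrix C (rows=places, cols=transitions):
        α    β    γ    δ    ε
   P0   0   -2    0    0    0
   P1   0    0    4    0   -1
   P2   4    0    0    0    0
   P3  -4    0   -1    0    0
   P4   0    1    0    0    0
   P5   0    0   -2    0    1
   P6   0    0    0   -1    0
   P7   0    4    0    3   -1

Candidate y = [1, 0, 0, 0, 2, 0, 0, 0]; check y·C column-wise:
  col α: 1·0 + 0·4 + 0·-4 + 2·0 = 0
  col β: 1·-2 + 2·1 + 0·4 = 0
  col γ: 1·0 + 0·4 + 0·-1 + 2·0 + 0·-2 = 0
  col δ: 1·0 + 2·0 + 0·-1 + 0·3 = 0
  col ε: 1·0 + 0·-1 + 2·0 + 0·1 + 0·-1 = 0

y = (P0:1, P1:0, P2:0, P3:0, P4:2, P5:0, P6:0, P7:0)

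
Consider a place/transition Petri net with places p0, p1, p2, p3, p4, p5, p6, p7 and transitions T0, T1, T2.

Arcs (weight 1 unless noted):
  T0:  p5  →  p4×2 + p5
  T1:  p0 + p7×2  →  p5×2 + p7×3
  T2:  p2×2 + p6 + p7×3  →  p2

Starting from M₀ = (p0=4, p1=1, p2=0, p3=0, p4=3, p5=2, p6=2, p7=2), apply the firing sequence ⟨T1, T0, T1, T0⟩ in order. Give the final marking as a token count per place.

(p0=2, p1=1, p2=0, p3=0, p4=7, p5=6, p6=2, p7=4)

step 1: fire T1:  (p0=4, p1=1, p2=0, p3=0, p4=3, p5=2, p6=2, p7=2) → (p0=3, p1=1, p2=0, p3=0, p4=3, p5=4, p6=2, p7=3)
step 2: fire T0:  (p0=3, p1=1, p2=0, p3=0, p4=3, p5=4, p6=2, p7=3) → (p0=3, p1=1, p2=0, p3=0, p4=5, p5=4, p6=2, p7=3)
step 3: fire T1:  (p0=3, p1=1, p2=0, p3=0, p4=5, p5=4, p6=2, p7=3) → (p0=2, p1=1, p2=0, p3=0, p4=5, p5=6, p6=2, p7=4)
step 4: fire T0:  (p0=2, p1=1, p2=0, p3=0, p4=5, p5=6, p6=2, p7=4) → (p0=2, p1=1, p2=0, p3=0, p4=7, p5=6, p6=2, p7=4)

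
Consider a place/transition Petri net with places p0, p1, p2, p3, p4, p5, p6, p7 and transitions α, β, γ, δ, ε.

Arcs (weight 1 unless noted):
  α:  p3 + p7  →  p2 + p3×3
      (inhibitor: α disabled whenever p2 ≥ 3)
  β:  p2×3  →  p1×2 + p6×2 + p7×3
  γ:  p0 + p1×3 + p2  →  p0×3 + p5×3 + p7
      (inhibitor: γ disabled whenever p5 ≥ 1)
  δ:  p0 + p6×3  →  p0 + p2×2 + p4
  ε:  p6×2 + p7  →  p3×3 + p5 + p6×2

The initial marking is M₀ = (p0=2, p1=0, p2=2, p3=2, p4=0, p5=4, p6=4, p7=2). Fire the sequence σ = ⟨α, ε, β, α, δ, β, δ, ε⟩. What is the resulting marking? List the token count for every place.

(p0=2, p1=4, p2=2, p3=12, p4=2, p5=6, p6=2, p7=4)

step 1: fire α:  (p0=2, p1=0, p2=2, p3=2, p4=0, p5=4, p6=4, p7=2) → (p0=2, p1=0, p2=3, p3=4, p4=0, p5=4, p6=4, p7=1)
step 2: fire ε:  (p0=2, p1=0, p2=3, p3=4, p4=0, p5=4, p6=4, p7=1) → (p0=2, p1=0, p2=3, p3=7, p4=0, p5=5, p6=4, p7=0)
step 3: fire β:  (p0=2, p1=0, p2=3, p3=7, p4=0, p5=5, p6=4, p7=0) → (p0=2, p1=2, p2=0, p3=7, p4=0, p5=5, p6=6, p7=3)
step 4: fire α:  (p0=2, p1=2, p2=0, p3=7, p4=0, p5=5, p6=6, p7=3) → (p0=2, p1=2, p2=1, p3=9, p4=0, p5=5, p6=6, p7=2)
step 5: fire δ:  (p0=2, p1=2, p2=1, p3=9, p4=0, p5=5, p6=6, p7=2) → (p0=2, p1=2, p2=3, p3=9, p4=1, p5=5, p6=3, p7=2)
step 6: fire β:  (p0=2, p1=2, p2=3, p3=9, p4=1, p5=5, p6=3, p7=2) → (p0=2, p1=4, p2=0, p3=9, p4=1, p5=5, p6=5, p7=5)
step 7: fire δ:  (p0=2, p1=4, p2=0, p3=9, p4=1, p5=5, p6=5, p7=5) → (p0=2, p1=4, p2=2, p3=9, p4=2, p5=5, p6=2, p7=5)
step 8: fire ε:  (p0=2, p1=4, p2=2, p3=9, p4=2, p5=5, p6=2, p7=5) → (p0=2, p1=4, p2=2, p3=12, p4=2, p5=6, p6=2, p7=4)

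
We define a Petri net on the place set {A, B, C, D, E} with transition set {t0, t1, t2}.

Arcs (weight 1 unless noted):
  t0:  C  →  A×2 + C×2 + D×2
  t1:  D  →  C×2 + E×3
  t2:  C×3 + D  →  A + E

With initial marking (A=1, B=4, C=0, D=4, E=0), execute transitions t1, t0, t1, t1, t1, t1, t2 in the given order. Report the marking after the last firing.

(A=4, B=4, C=8, D=0, E=16)

step 1: fire t1:  (A=1, B=4, C=0, D=4, E=0) → (A=1, B=4, C=2, D=3, E=3)
step 2: fire t0:  (A=1, B=4, C=2, D=3, E=3) → (A=3, B=4, C=3, D=5, E=3)
step 3: fire t1:  (A=3, B=4, C=3, D=5, E=3) → (A=3, B=4, C=5, D=4, E=6)
step 4: fire t1:  (A=3, B=4, C=5, D=4, E=6) → (A=3, B=4, C=7, D=3, E=9)
step 5: fire t1:  (A=3, B=4, C=7, D=3, E=9) → (A=3, B=4, C=9, D=2, E=12)
step 6: fire t1:  (A=3, B=4, C=9, D=2, E=12) → (A=3, B=4, C=11, D=1, E=15)
step 7: fire t2:  (A=3, B=4, C=11, D=1, E=15) → (A=4, B=4, C=8, D=0, E=16)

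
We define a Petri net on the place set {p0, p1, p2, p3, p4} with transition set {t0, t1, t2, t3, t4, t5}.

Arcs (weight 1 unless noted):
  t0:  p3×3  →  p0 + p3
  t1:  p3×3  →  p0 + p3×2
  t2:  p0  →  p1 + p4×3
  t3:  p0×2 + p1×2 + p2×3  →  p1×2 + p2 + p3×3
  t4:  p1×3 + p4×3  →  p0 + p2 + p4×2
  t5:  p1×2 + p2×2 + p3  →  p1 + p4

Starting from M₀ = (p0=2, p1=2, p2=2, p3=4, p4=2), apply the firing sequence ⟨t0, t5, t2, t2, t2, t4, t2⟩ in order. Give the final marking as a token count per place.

step 1: fire t0:  (p0=2, p1=2, p2=2, p3=4, p4=2) → (p0=3, p1=2, p2=2, p3=2, p4=2)
step 2: fire t5:  (p0=3, p1=2, p2=2, p3=2, p4=2) → (p0=3, p1=1, p2=0, p3=1, p4=3)
step 3: fire t2:  (p0=3, p1=1, p2=0, p3=1, p4=3) → (p0=2, p1=2, p2=0, p3=1, p4=6)
step 4: fire t2:  (p0=2, p1=2, p2=0, p3=1, p4=6) → (p0=1, p1=3, p2=0, p3=1, p4=9)
step 5: fire t2:  (p0=1, p1=3, p2=0, p3=1, p4=9) → (p0=0, p1=4, p2=0, p3=1, p4=12)
step 6: fire t4:  (p0=0, p1=4, p2=0, p3=1, p4=12) → (p0=1, p1=1, p2=1, p3=1, p4=11)
step 7: fire t2:  (p0=1, p1=1, p2=1, p3=1, p4=11) → (p0=0, p1=2, p2=1, p3=1, p4=14)

(p0=0, p1=2, p2=1, p3=1, p4=14)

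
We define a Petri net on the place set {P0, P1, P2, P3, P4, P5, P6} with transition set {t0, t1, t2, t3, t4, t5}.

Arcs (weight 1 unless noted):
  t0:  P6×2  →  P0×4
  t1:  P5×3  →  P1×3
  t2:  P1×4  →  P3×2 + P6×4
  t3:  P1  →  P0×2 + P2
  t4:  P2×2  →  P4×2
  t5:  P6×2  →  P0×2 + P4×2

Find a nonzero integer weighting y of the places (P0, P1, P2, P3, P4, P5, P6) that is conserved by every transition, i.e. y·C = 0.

Incidence matrix C (rows=places, cols=transitions):
       t0   t1   t2   t3   t4   t5
   P0   4    0    0    2    0    2
   P1   0    3   -4   -1    0    0
   P2   0    0    0    1   -2    0
   P3   0    0    2    0    0    0
   P4   0    0    0    0    2    2
   P5   0   -3    0    0    0    0
   P6  -2    0    4    0    0   -2

Candidate y = [1, 3, 1, 2, 1, 3, 2]; check y·C column-wise:
  col t0: 1·4 + 3·0 + 1·0 + 2·0 + 1·0 + 3·0 + 2·-2 = 0
  col t1: 1·0 + 3·3 + 1·0 + 2·0 + 1·0 + 3·-3 + 2·0 = 0
  col t2: 1·0 + 3·-4 + 1·0 + 2·2 + 1·0 + 3·0 + 2·4 = 0
  col t3: 1·2 + 3·-1 + 1·1 + 2·0 + 1·0 + 3·0 + 2·0 = 0
  col t4: 1·0 + 3·0 + 1·-2 + 2·0 + 1·2 + 3·0 + 2·0 = 0
  col t5: 1·2 + 3·0 + 1·0 + 2·0 + 1·2 + 3·0 + 2·-2 = 0

y = (P0:1, P1:3, P2:1, P3:2, P4:1, P5:3, P6:2)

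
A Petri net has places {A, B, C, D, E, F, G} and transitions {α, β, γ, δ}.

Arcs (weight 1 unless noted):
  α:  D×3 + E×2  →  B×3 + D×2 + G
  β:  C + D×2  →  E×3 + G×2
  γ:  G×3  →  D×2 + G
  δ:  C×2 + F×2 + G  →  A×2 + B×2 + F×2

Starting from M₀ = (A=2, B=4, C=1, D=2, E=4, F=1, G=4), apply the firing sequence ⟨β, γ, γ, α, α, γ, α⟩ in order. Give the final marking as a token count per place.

(A=2, B=13, C=0, D=3, E=1, F=1, G=3)

step 1: fire β:  (A=2, B=4, C=1, D=2, E=4, F=1, G=4) → (A=2, B=4, C=0, D=0, E=7, F=1, G=6)
step 2: fire γ:  (A=2, B=4, C=0, D=0, E=7, F=1, G=6) → (A=2, B=4, C=0, D=2, E=7, F=1, G=4)
step 3: fire γ:  (A=2, B=4, C=0, D=2, E=7, F=1, G=4) → (A=2, B=4, C=0, D=4, E=7, F=1, G=2)
step 4: fire α:  (A=2, B=4, C=0, D=4, E=7, F=1, G=2) → (A=2, B=7, C=0, D=3, E=5, F=1, G=3)
step 5: fire α:  (A=2, B=7, C=0, D=3, E=5, F=1, G=3) → (A=2, B=10, C=0, D=2, E=3, F=1, G=4)
step 6: fire γ:  (A=2, B=10, C=0, D=2, E=3, F=1, G=4) → (A=2, B=10, C=0, D=4, E=3, F=1, G=2)
step 7: fire α:  (A=2, B=10, C=0, D=4, E=3, F=1, G=2) → (A=2, B=13, C=0, D=3, E=1, F=1, G=3)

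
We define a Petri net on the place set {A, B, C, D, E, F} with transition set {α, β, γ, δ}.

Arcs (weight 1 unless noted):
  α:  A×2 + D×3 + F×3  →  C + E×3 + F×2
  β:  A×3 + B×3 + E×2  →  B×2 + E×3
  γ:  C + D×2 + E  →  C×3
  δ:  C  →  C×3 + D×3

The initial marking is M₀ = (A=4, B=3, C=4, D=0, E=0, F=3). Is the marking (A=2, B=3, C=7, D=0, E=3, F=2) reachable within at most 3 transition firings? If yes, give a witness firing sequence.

YES — reachable via ⟨δ, α⟩ (2 firings)

step 1: fire δ:  (A=4, B=3, C=4, D=0, E=0, F=3) → (A=4, B=3, C=6, D=3, E=0, F=3)
step 2: fire α:  (A=4, B=3, C=6, D=3, E=0, F=3) → (A=2, B=3, C=7, D=0, E=3, F=2)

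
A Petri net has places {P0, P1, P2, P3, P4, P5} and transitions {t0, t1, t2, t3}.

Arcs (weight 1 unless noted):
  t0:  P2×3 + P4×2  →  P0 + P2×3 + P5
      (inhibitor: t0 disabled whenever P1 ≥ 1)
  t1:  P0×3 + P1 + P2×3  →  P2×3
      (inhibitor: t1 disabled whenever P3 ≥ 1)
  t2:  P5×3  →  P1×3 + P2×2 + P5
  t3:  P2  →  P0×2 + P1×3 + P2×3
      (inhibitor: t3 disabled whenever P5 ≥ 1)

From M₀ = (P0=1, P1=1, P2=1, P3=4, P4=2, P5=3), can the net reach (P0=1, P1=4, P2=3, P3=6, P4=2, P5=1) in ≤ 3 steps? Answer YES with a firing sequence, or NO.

depth 0: 1 marking
depth 1: 2 markings reached so far
depth 2: 2 markings reached so far
(frontier empty at depth 2; search complete)
target is not among the 2 markings reachable within 3 steps

NO — not reachable within 3 firings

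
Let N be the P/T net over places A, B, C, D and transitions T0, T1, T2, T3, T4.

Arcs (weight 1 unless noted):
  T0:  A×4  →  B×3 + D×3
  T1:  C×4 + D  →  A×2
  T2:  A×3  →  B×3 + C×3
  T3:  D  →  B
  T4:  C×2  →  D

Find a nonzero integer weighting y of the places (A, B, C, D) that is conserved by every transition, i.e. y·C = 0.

Incidence matrix C (rows=places, cols=transitions):
       T0   T1   T2   T3   T4
    A  -4    2   -3    0    0
    B   3    0    3    1    0
    C   0   -4    3    0   -2
    D   3   -1    0   -1    1

Candidate y = [3, 2, 1, 2]; check y·C column-wise:
  col T0: 3·-4 + 2·3 + 1·0 + 2·3 = 0
  col T1: 3·2 + 2·0 + 1·-4 + 2·-1 = 0
  col T2: 3·-3 + 2·3 + 1·3 + 2·0 = 0
  col T3: 3·0 + 2·1 + 1·0 + 2·-1 = 0
  col T4: 3·0 + 2·0 + 1·-2 + 2·1 = 0

y = (A:3, B:2, C:1, D:2)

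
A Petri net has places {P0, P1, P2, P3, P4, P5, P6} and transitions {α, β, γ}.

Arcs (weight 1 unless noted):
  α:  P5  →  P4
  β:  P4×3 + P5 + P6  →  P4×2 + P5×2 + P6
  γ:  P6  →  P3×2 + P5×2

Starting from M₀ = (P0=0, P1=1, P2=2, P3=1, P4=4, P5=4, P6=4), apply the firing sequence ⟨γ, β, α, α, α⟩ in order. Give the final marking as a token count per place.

step 1: fire γ:  (P0=0, P1=1, P2=2, P3=1, P4=4, P5=4, P6=4) → (P0=0, P1=1, P2=2, P3=3, P4=4, P5=6, P6=3)
step 2: fire β:  (P0=0, P1=1, P2=2, P3=3, P4=4, P5=6, P6=3) → (P0=0, P1=1, P2=2, P3=3, P4=3, P5=7, P6=3)
step 3: fire α:  (P0=0, P1=1, P2=2, P3=3, P4=3, P5=7, P6=3) → (P0=0, P1=1, P2=2, P3=3, P4=4, P5=6, P6=3)
step 4: fire α:  (P0=0, P1=1, P2=2, P3=3, P4=4, P5=6, P6=3) → (P0=0, P1=1, P2=2, P3=3, P4=5, P5=5, P6=3)
step 5: fire α:  (P0=0, P1=1, P2=2, P3=3, P4=5, P5=5, P6=3) → (P0=0, P1=1, P2=2, P3=3, P4=6, P5=4, P6=3)

(P0=0, P1=1, P2=2, P3=3, P4=6, P5=4, P6=3)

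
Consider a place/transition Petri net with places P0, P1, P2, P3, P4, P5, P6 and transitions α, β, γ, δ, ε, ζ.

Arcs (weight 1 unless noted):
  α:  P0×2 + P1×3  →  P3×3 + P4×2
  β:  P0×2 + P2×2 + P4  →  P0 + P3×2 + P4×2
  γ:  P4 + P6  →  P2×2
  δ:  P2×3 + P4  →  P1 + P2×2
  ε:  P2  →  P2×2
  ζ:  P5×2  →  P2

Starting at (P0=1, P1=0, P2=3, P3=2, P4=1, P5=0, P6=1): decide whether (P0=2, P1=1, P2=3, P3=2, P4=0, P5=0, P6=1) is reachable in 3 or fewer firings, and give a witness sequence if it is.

depth 0: 1 marking
depth 1: 4 markings reached so far
depth 2: 7 markings reached so far
depth 3: 10 markings reached so far
target is not among the 10 markings reachable within 3 steps

NO — not reachable within 3 firings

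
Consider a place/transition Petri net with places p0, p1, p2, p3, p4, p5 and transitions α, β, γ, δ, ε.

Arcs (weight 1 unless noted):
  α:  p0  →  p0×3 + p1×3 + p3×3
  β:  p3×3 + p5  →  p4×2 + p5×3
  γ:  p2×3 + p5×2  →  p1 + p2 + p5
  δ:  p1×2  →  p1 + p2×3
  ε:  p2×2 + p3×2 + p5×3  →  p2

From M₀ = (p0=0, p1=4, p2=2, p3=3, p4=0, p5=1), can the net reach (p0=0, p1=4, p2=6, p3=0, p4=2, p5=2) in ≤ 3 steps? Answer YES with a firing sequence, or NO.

depth 0: 1 marking
depth 1: 3 markings reached so far
depth 2: 5 markings reached so far
depth 3: 8 markings reached so far
target is not among the 8 markings reachable within 3 steps

NO — not reachable within 3 firings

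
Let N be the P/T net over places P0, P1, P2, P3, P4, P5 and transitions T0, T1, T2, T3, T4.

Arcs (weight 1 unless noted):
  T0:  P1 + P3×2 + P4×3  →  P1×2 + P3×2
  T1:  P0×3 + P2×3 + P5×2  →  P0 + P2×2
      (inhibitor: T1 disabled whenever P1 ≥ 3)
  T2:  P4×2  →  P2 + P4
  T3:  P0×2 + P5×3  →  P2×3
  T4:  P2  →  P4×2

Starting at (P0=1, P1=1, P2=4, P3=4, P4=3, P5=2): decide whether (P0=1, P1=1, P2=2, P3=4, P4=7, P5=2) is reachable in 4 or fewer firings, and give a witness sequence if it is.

step 1: fire T4:  (P0=1, P1=1, P2=4, P3=4, P4=3, P5=2) → (P0=1, P1=1, P2=3, P3=4, P4=5, P5=2)
step 2: fire T4:  (P0=1, P1=1, P2=3, P3=4, P4=5, P5=2) → (P0=1, P1=1, P2=2, P3=4, P4=7, P5=2)

YES — reachable via ⟨T4, T4⟩ (2 firings)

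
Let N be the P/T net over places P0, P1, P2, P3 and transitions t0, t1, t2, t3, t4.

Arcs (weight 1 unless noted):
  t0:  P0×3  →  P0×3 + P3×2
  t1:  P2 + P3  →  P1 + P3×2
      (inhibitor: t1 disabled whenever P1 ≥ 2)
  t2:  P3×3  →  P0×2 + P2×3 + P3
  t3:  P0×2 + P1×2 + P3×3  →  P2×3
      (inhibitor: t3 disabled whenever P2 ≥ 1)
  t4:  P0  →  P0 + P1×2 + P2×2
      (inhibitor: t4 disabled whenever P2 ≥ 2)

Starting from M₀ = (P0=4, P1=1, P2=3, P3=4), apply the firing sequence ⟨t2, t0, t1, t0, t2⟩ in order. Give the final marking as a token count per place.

step 1: fire t2:  (P0=4, P1=1, P2=3, P3=4) → (P0=6, P1=1, P2=6, P3=2)
step 2: fire t0:  (P0=6, P1=1, P2=6, P3=2) → (P0=6, P1=1, P2=6, P3=4)
step 3: fire t1:  (P0=6, P1=1, P2=6, P3=4) → (P0=6, P1=2, P2=5, P3=5)
step 4: fire t0:  (P0=6, P1=2, P2=5, P3=5) → (P0=6, P1=2, P2=5, P3=7)
step 5: fire t2:  (P0=6, P1=2, P2=5, P3=7) → (P0=8, P1=2, P2=8, P3=5)

(P0=8, P1=2, P2=8, P3=5)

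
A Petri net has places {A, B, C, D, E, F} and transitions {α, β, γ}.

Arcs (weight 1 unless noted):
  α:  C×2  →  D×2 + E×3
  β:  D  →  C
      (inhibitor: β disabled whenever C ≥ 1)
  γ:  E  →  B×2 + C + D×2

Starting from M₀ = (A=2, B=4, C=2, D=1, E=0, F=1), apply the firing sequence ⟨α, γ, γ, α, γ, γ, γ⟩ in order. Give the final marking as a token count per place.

(A=2, B=14, C=3, D=15, E=1, F=1)

step 1: fire α:  (A=2, B=4, C=2, D=1, E=0, F=1) → (A=2, B=4, C=0, D=3, E=3, F=1)
step 2: fire γ:  (A=2, B=4, C=0, D=3, E=3, F=1) → (A=2, B=6, C=1, D=5, E=2, F=1)
step 3: fire γ:  (A=2, B=6, C=1, D=5, E=2, F=1) → (A=2, B=8, C=2, D=7, E=1, F=1)
step 4: fire α:  (A=2, B=8, C=2, D=7, E=1, F=1) → (A=2, B=8, C=0, D=9, E=4, F=1)
step 5: fire γ:  (A=2, B=8, C=0, D=9, E=4, F=1) → (A=2, B=10, C=1, D=11, E=3, F=1)
step 6: fire γ:  (A=2, B=10, C=1, D=11, E=3, F=1) → (A=2, B=12, C=2, D=13, E=2, F=1)
step 7: fire γ:  (A=2, B=12, C=2, D=13, E=2, F=1) → (A=2, B=14, C=3, D=15, E=1, F=1)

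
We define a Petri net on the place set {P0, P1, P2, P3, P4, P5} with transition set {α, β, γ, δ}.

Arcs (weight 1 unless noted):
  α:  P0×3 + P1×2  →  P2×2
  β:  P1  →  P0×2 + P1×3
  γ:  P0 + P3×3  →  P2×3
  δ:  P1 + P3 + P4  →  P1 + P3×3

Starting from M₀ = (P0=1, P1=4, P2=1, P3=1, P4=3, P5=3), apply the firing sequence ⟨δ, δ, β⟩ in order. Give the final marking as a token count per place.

(P0=3, P1=6, P2=1, P3=5, P4=1, P5=3)

step 1: fire δ:  (P0=1, P1=4, P2=1, P3=1, P4=3, P5=3) → (P0=1, P1=4, P2=1, P3=3, P4=2, P5=3)
step 2: fire δ:  (P0=1, P1=4, P2=1, P3=3, P4=2, P5=3) → (P0=1, P1=4, P2=1, P3=5, P4=1, P5=3)
step 3: fire β:  (P0=1, P1=4, P2=1, P3=5, P4=1, P5=3) → (P0=3, P1=6, P2=1, P3=5, P4=1, P5=3)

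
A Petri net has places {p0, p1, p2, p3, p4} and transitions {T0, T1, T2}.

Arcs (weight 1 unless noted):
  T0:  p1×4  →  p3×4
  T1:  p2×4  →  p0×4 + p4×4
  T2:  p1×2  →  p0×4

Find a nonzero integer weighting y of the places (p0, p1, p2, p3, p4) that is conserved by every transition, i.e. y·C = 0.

y = (p0:1, p1:2, p2:1, p3:2, p4:0)

Incidence matrix C (rows=places, cols=transitions):
       T0   T1   T2
   p0   0    4    4
   p1  -4    0   -2
   p2   0   -4    0
   p3   4    0    0
   p4   0    4    0

Candidate y = [1, 2, 1, 2, 0]; check y·C column-wise:
  col T0: 1·0 + 2·-4 + 1·0 + 2·4 = 0
  col T1: 1·4 + 2·0 + 1·-4 + 2·0 + 0·4 = 0
  col T2: 1·4 + 2·-2 + 1·0 + 2·0 = 0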